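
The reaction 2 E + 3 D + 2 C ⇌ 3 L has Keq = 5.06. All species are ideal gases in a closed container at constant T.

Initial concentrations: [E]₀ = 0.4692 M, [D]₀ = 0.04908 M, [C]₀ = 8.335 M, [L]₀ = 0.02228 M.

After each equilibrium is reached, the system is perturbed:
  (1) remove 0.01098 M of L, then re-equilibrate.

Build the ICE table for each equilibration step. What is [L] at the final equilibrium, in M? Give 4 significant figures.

Q₀ = 0.006117 vs Keq = 5.06 ⇒ Q<K, forward
Step 1:
                    E           D           C           L
  init         0.4692     0.04908       8.335     0.02228
  Δ          -0.02341    -0.03512    -0.02341     0.03512
  eq           0.4458     0.01396       8.312      0.0574
  solve Keq expr → x = 0.01171; check Q = 5.06
Then remove 0.01098 M of L.
Step 2:
                    E           D           C           L
  init         0.4458     0.01396       8.312     0.04642
  Δ         -0.001418   -0.002127   -0.001418    0.002127
  eq           0.4444     0.01184        8.31     0.04854
  solve Keq expr → x = 7.0904e-04; check Q = 5.06

[L]_eq = 0.04854 M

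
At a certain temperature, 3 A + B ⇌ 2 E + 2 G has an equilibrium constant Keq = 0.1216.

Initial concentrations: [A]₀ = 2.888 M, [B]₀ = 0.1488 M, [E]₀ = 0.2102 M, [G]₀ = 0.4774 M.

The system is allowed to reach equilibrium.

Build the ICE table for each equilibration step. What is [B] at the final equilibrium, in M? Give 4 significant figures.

Q₀ = 0.00281 vs Keq = 0.1216 ⇒ Q<K, forward
Step 1:
                  A         B         E         G
  init        2.888    0.1488    0.2102    0.4774
  Δ          -0.321    -0.107     0.214     0.214
  eq          2.567   0.04181    0.4242    0.6914
  solve Keq expr → x = 0.107; check Q = 0.1216

[B]_eq = 0.04181 M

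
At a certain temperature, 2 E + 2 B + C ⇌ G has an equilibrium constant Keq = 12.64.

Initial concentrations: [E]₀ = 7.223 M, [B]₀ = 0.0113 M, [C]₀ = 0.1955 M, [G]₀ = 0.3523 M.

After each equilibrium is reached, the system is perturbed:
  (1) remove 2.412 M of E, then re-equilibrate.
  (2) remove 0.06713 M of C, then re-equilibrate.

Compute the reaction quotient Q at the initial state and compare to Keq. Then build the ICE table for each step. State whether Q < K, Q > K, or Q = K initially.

Q₀ = 270.5; Q > K (proceeds reverse)

Q₀ = 270.5 vs Keq = 12.64 ⇒ Q>K, reverse
Step 1:
                    E           B           C           G
  init          7.223      0.0113      0.1955      0.3523
  Δ           0.03708     0.03708     0.01854    -0.01854
  eq             7.26     0.04838       0.214      0.3338
  solve Keq expr → x = -0.01854; check Q = 12.64
Then remove 2.412 M of E.
Step 2:
                    E           B           C           G
  init          4.848     0.04838       0.214      0.3338
  Δ           0.02094     0.02094     0.01047    -0.01047
  eq            4.869     0.06932      0.2245      0.3233
  solve Keq expr → x = -0.01047; check Q = 12.64
Then remove 0.06713 M of C.
Step 3:
                    E           B           C           G
  init          4.869     0.06932      0.1574      0.3233
  Δ           0.01116     0.01116    0.005578   -0.005578
  eq             4.88     0.08048       0.163      0.3177
  solve Keq expr → x = -0.005578; check Q = 12.64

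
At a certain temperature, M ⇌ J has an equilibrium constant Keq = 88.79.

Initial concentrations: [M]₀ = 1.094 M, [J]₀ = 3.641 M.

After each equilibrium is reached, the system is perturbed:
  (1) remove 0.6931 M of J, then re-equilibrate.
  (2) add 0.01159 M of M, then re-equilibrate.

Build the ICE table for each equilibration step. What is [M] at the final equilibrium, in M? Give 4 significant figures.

[M]_eq = 0.04514 M

Q₀ = 3.328 vs Keq = 88.79 ⇒ Q<K, forward
Step 1:
                  M         J
  init        1.094     3.641
  Δ          -1.041     1.041
  eq        0.05273     4.682
  solve Keq expr → x = 1.041; check Q = 88.79
Then remove 0.6931 M of J.
Step 2:
                  M         J
  init      0.05273     3.989
  Δ       -0.007719  0.007719
  eq        0.04502     3.997
  solve Keq expr → x = 0.007719; check Q = 88.79
Then add 0.01159 M of M.
Step 3:
                  M         J
  init      0.05661     3.997
  Δ        -0.01146   0.01146
  eq        0.04514     4.008
  solve Keq expr → x = 0.01146; check Q = 88.79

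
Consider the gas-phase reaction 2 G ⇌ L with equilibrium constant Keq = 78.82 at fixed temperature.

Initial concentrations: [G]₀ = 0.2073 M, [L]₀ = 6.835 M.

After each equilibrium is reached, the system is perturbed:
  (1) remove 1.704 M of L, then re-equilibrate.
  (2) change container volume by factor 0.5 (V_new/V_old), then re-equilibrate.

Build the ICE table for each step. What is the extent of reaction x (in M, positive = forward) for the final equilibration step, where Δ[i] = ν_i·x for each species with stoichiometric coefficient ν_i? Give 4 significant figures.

Q₀ = 159.1 vs Keq = 78.82 ⇒ Q>K, reverse
Step 1:
                  G         L
  I          0.2073     6.835
  C         0.08625  -0.04312
  E          0.2935     6.792
  solve Keq expr → x = -0.04312; check Q = 78.82
Then remove 1.704 M of L.
Step 2:
                  G         L
  I          0.2935     5.088
  C        -0.03899    0.0195
  E          0.2546     5.107
  solve Keq expr → x = 0.0195; check Q = 78.82
Then change container volume by factor 0.5 (V_new/V_old).
Step 3:
                  G         L
  I          0.5091     10.21
  C         -0.1478   0.07391
  E          0.3613     10.29
  solve Keq expr → x = 0.07391; check Q = 78.82

x = 0.07391 M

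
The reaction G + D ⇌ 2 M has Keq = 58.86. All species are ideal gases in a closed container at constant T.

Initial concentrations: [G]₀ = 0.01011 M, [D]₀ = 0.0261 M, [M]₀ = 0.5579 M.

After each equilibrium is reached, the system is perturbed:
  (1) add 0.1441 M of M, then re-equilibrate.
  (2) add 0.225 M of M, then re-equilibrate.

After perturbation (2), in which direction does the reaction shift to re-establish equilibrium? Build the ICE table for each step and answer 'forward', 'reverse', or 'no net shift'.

Direction: reverse

Q₀ = 1180 vs Keq = 58.86 ⇒ Q>K, reverse
Step 1:
                   G          D          M
  init       0.01011     0.0261     0.5579
  Δ          0.04373    0.04373   -0.08746
  eq         0.05384    0.06983     0.4704
  solve Keq expr → x = -0.04373; check Q = 58.86
Then add 0.1441 M of M.
Step 2:
                   G          D          M
  init       0.05384    0.06983     0.6145
  Δ          0.01482    0.01482   -0.02964
  eq         0.06866    0.08465     0.5849
  solve Keq expr → x = -0.01482; check Q = 58.86
Then add 0.225 M of M.
Step 3:
                   G          D          M
  init       0.06866    0.08465     0.8099
  Δ          0.02319    0.02319   -0.04637
  eq         0.09185     0.1078     0.7635
  solve Keq expr → x = -0.02319; check Q = 58.86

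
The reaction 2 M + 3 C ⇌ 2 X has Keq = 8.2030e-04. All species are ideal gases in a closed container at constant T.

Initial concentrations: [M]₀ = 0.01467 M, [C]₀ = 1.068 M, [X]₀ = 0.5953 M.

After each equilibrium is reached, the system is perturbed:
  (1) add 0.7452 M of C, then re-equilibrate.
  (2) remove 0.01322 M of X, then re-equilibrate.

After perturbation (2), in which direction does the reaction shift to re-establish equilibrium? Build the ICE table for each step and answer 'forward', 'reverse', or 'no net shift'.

Direction: forward

Q₀ = 1352 vs Keq = 8.2030e-04 ⇒ Q>K, reverse
Step 1:
                    M           C           X
  I           0.01467       1.068      0.5953
  C            0.5528      0.8292     -0.5528
  E            0.5675       1.897     0.04247
  solve Keq expr → x = -0.2764; check Q = 8.2030e-04
Then add 0.7452 M of C.
Step 2:
                    M           C           X
  I            0.5675       2.642     0.04247
  C          -0.02317    -0.03476     0.02317
  E            0.5443       2.608     0.06565
  solve Keq expr → x = 0.01159; check Q = 8.2030e-04
Then remove 0.01322 M of X.
Step 3:
                    M           C           X
  I            0.5443       2.608     0.05243
  C          -0.01124    -0.01686     0.01124
  E            0.5331       2.591     0.06367
  solve Keq expr → x = 0.005621; check Q = 8.2030e-04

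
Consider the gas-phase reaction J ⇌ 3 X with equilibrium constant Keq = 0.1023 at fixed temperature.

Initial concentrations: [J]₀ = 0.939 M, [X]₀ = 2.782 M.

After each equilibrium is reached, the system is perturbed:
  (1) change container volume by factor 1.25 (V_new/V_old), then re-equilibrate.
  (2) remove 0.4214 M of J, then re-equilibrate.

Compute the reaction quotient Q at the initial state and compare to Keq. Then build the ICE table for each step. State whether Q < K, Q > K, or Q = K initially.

Q₀ = 22.93 vs Keq = 0.1023 ⇒ Q>K, reverse
Step 1:
                  J         X
  Initial     0.939     2.782
  Change      0.742    -2.226
  Equil       1.681    0.5561
  solve Keq expr → x = -0.742; check Q = 0.1023
Then change container volume by factor 1.25 (V_new/V_old).
Step 2:
                  J         X
  Initial     1.345    0.4449
  Change   -0.02281   0.06842
  Equil       1.322    0.5133
  solve Keq expr → x = 0.02281; check Q = 0.1023
Then remove 0.4214 M of J.
Step 3:
                  J         X
  Initial    0.9006    0.5133
  Change    0.01947  -0.05842
  Equil        0.92    0.4549
  solve Keq expr → x = -0.01947; check Q = 0.1023

Q₀ = 22.93; Q > K (proceeds reverse)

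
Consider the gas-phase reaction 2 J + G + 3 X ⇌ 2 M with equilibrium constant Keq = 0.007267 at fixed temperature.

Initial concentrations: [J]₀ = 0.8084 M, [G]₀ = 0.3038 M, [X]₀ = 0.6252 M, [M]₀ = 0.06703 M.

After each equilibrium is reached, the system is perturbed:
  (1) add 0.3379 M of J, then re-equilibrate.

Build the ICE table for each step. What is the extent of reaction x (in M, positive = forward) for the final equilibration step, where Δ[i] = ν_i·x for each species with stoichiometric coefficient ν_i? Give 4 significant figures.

x = 0.004062 M

Q₀ = 0.09261 vs Keq = 0.007267 ⇒ Q>K, reverse
Step 1:
                   J          G          X          M
  init        0.8084     0.3038     0.6252    0.06703
  Δ          0.04328    0.02164    0.06493   -0.04328
  eq          0.8517     0.3254     0.6901    0.02375
  solve Keq expr → x = -0.02164; check Q = 0.007267
Then add 0.3379 M of J.
Step 2:
                   J          G          X          M
  init          1.19     0.3254     0.6901    0.02375
  Δ        -0.008125  -0.004062   -0.01219   0.008125
  eq           1.181     0.3214     0.6779    0.03187
  solve Keq expr → x = 0.004062; check Q = 0.007267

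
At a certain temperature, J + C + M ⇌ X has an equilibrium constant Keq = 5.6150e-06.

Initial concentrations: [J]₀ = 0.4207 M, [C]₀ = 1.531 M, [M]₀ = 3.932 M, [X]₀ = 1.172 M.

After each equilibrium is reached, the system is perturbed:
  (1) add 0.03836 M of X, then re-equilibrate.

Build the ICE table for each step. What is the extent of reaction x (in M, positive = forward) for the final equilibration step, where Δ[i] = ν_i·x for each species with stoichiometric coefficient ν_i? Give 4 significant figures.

x = -0.03835 M

Q₀ = 0.4628 vs Keq = 5.6150e-06 ⇒ Q>K, reverse
Step 1:
                  J         C         M         X
  Initial    0.4207     1.531     3.932     1.172
  Change      1.172     1.172     1.172    -1.172
  Equil       1.593     2.703     5.104 1.2336e-04
  solve Keq expr → x = -1.172; check Q = 5.6150e-06
Then add 0.03836 M of X.
Step 2:
                  J         C         M         X
  Initial     1.593     2.703     5.104   0.03848
  Change    0.03835   0.03835   0.03835  -0.03835
  Equil       1.631     2.741     5.142 1.2909e-04
  solve Keq expr → x = -0.03835; check Q = 5.6150e-06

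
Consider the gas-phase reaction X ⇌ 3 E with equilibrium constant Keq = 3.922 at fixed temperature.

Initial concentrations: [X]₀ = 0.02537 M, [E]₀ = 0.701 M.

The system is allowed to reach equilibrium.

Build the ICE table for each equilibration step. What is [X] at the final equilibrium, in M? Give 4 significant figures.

[X]_eq = 0.05688 M

Q₀ = 13.58 vs Keq = 3.922 ⇒ Q>K, reverse
Step 1:
                    X           E
  init        0.02537       0.701
  Δ           0.03151    -0.09452
  eq          0.05688      0.6065
  solve Keq expr → x = -0.03151; check Q = 3.922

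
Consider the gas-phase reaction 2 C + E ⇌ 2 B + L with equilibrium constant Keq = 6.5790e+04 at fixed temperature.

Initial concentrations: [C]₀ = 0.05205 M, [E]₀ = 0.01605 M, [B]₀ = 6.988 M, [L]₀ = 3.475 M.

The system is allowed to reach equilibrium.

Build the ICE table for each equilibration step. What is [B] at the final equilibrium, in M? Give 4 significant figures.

Q₀ = 3.9025e+06 vs Keq = 6.5790e+04 ⇒ Q>K, reverse
Step 1:
                  C         E         B         L
  I         0.05205   0.01605     6.988     3.475
  C          0.1246   0.06228   -0.1246  -0.06228
  E          0.1766   0.07833     6.863     3.413
  solve Keq expr → x = -0.06228; check Q = 6.5790e+04

[B]_eq = 6.863 M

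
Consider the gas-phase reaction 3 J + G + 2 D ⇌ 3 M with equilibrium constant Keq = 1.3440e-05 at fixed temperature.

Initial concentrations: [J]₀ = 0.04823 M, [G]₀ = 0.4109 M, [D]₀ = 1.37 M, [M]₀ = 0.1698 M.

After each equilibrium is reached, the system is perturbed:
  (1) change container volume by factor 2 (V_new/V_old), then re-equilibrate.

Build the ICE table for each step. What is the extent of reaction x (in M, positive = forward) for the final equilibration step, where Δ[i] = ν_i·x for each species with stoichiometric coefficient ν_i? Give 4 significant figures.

x = -4.1909e-04 M

Q₀ = 56.58 vs Keq = 1.3440e-05 ⇒ Q>K, reverse
Step 1:
                  J         G         D         M
  I         0.04823    0.4109      1.37    0.1698
  C          0.1647    0.0549    0.1098   -0.1647
  E          0.2129    0.4658      1.48  0.005096
  solve Keq expr → x = -0.0549; check Q = 1.3440e-05
Then change container volume by factor 2 (V_new/V_old).
Step 2:
                  J         G         D         M
  I          0.1065    0.2329    0.7399  0.002548
  C        0.001257 4.1909e-04 8.3817e-04 -0.001257
  E          0.1077    0.2333    0.7407  0.001291
  solve Keq expr → x = -4.1909e-04; check Q = 1.3440e-05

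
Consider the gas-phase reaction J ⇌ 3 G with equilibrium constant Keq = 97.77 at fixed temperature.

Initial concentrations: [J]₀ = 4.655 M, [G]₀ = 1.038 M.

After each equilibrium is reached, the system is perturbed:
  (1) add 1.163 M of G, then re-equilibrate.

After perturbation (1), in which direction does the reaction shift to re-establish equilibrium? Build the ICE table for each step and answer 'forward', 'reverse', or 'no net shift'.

Direction: reverse

Q₀ = 0.2403 vs Keq = 97.77 ⇒ Q<K, forward
Step 1:
                    J           G
  Initial       4.655       1.038
  Change       -1.826       5.478
  Equil         2.829       6.516
  solve Keq expr → x = 1.826; check Q = 97.77
Then add 1.163 M of G.
Step 2:
                    J           G
  Initial       2.829       7.679
  Change       0.3109     -0.9326
  Equil          3.14       6.746
  solve Keq expr → x = -0.3109; check Q = 97.77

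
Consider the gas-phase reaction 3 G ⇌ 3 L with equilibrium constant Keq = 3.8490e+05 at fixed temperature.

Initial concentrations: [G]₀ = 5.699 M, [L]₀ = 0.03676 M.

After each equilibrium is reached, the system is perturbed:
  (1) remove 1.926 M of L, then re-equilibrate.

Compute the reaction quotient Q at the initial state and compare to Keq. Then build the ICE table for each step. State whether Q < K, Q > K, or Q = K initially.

Q₀ = 2.6837e-07 vs Keq = 3.8490e+05 ⇒ Q<K, forward
Step 1:
                   G          L
  Initial      5.699    0.03676
  Change      -5.621      5.621
  Equil      0.07778      5.658
  solve Keq expr → x = 1.874; check Q = 3.8490e+05
Then remove 1.926 M of L.
Step 2:
                   G          L
  Initial    0.07778      3.732
  Change    -0.02612    0.02612
  Equil      0.05166      3.758
  solve Keq expr → x = 0.008706; check Q = 3.8490e+05

Q₀ = 2.6837e-07; Q < K (proceeds forward)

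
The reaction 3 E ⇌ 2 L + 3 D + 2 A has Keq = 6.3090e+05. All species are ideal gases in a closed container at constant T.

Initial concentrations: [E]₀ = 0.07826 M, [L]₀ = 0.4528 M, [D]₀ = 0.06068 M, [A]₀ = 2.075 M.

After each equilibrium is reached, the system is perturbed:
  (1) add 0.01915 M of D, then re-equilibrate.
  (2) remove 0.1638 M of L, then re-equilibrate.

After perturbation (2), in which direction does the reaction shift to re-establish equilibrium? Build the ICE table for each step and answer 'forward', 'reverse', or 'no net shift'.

Q₀ = 0.4115 vs Keq = 6.3090e+05 ⇒ Q<K, forward
Step 1:
                    E           L           D           A
  Initial     0.07826      0.4528     0.06068       2.075
  Change     -0.07658     0.05106     0.07658     0.05106
  Equil      0.001676      0.5039      0.1373       2.126
  solve Keq expr → x = 0.02553; check Q = 6.3090e+05
Then add 0.01915 M of D.
Step 2:
                    E           L           D           A
  Initial    0.001676      0.5039      0.1564       2.126
  Change   2.3047e-04 -1.5364e-04 -2.3047e-04 -1.5364e-04
  Equil      0.001906      0.5037      0.1562       2.126
  solve Keq expr → x = -7.6822e-05; check Q = 6.3090e+05
Then remove 0.1638 M of L.
Step 3:
                    E           L           D           A
  Initial    0.001906      0.3399      0.1562       2.126
  Change  -4.3459e-04  2.8972e-04  4.3459e-04  2.8972e-04
  Equil      0.001471      0.3402      0.1566       2.126
  solve Keq expr → x = 1.4486e-04; check Q = 6.3090e+05

Direction: forward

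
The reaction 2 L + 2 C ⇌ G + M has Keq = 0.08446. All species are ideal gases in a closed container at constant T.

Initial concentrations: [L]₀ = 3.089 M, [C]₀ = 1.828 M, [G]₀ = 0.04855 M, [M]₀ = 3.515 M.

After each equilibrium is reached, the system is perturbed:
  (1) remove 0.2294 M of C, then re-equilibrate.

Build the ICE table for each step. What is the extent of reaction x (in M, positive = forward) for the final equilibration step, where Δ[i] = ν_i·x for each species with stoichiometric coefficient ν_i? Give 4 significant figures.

x = -0.04116 M

Q₀ = 0.005352 vs Keq = 0.08446 ⇒ Q<K, forward
Step 1:
                  L         C         G         M
  Initial     3.089     1.828   0.04855     3.515
  Change    -0.4711   -0.4711    0.2356    0.2356
  Equil       2.618     1.357    0.2841     3.751
  solve Keq expr → x = 0.2356; check Q = 0.08446
Then remove 0.2294 M of C.
Step 2:
                  L         C         G         M
  Initial     2.618     1.127    0.2841     3.751
  Change    0.08232   0.08232  -0.04116  -0.04116
  Equil         2.7      1.21     0.243     3.709
  solve Keq expr → x = -0.04116; check Q = 0.08446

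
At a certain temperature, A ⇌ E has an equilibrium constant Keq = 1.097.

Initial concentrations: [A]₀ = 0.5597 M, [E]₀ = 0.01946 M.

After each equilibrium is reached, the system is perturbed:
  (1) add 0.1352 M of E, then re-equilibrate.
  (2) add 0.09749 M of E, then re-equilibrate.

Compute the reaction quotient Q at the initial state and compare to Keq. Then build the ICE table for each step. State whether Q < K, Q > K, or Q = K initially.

Q₀ = 0.03477; Q < K (proceeds forward)

Q₀ = 0.03477 vs Keq = 1.097 ⇒ Q<K, forward
Step 1:
                   A          E
  I           0.5597    0.01946
  C          -0.2835     0.2835
  E           0.2762      0.303
  solve Keq expr → x = 0.2835; check Q = 1.097
Then add 0.1352 M of E.
Step 2:
                   A          E
  I           0.2762     0.4382
  C          0.06447   -0.06447
  E           0.3407     0.3737
  solve Keq expr → x = -0.06447; check Q = 1.097
Then add 0.09749 M of E.
Step 3:
                   A          E
  I           0.3407     0.4712
  C          0.04649   -0.04649
  E           0.3871     0.4247
  solve Keq expr → x = -0.04649; check Q = 1.097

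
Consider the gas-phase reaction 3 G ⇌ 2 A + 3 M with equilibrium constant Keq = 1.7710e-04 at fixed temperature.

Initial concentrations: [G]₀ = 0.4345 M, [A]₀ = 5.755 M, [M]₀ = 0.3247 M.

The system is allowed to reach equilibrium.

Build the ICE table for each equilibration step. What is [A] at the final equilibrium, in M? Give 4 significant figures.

Q₀ = 13.82 vs Keq = 1.7710e-04 ⇒ Q>K, reverse
Step 1:
                   G          A          M
  init        0.4345      5.755     0.3247
  Δ           0.3113    -0.2076    -0.3113
  eq          0.7458      5.547    0.01337
  solve Keq expr → x = -0.1038; check Q = 1.7710e-04

[A]_eq = 5.547 M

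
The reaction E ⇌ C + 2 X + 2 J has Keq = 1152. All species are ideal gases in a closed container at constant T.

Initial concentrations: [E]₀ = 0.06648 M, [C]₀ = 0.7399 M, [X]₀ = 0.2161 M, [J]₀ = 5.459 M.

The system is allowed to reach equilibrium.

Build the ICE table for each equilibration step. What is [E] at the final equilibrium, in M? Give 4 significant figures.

[E]_eq = 0.002576 M

Q₀ = 15.49 vs Keq = 1152 ⇒ Q<K, forward
Step 1:
                    E           C           X           J
  init        0.06648      0.7399      0.2161       5.459
  Δ           -0.0639      0.0639      0.1278      0.1278
  eq         0.002576      0.8038      0.3439       5.587
  solve Keq expr → x = 0.0639; check Q = 1152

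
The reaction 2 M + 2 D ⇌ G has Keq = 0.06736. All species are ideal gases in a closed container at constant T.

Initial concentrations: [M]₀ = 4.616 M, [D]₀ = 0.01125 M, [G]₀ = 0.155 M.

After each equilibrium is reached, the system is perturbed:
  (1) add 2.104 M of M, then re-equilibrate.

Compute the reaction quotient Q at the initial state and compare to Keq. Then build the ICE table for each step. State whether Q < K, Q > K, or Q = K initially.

Q₀ = 57.48; Q > K (proceeds reverse)

Q₀ = 57.48 vs Keq = 0.06736 ⇒ Q>K, reverse
Step 1:
                    M           D           G
  I             4.616     0.01125       0.155
  C            0.1874      0.1874    -0.09369
  E             4.803      0.1986     0.06131
  solve Keq expr → x = -0.09369; check Q = 0.06736
Then add 2.104 M of M.
Step 2:
                    M           D           G
  I             6.907      0.1986     0.06131
  C           -0.0391     -0.0391     0.01955
  E             6.868      0.1595     0.08086
  solve Keq expr → x = 0.01955; check Q = 0.06736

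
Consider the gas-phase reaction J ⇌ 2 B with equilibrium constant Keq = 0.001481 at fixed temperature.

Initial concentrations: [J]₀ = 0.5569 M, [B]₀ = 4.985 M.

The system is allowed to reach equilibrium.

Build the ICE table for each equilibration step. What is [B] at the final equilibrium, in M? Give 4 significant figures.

Q₀ = 44.62 vs Keq = 0.001481 ⇒ Q>K, reverse
Step 1:
                   J          B
  I           0.5569      4.985
  C            2.459     -4.918
  E            3.016    0.06683
  solve Keq expr → x = -2.459; check Q = 0.001481

[B]_eq = 0.06683 M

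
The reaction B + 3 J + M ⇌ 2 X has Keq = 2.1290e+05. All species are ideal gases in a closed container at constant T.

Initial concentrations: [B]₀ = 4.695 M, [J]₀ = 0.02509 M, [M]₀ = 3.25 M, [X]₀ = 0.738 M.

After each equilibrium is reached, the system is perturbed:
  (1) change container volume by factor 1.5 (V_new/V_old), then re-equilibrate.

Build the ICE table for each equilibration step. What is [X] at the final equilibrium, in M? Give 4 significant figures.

[X]_eq = 0.4994 M

Q₀ = 2260 vs Keq = 2.1290e+05 ⇒ Q<K, forward
Step 1:
                   B          J          M          X
  I            4.695    0.02509       3.25      0.738
  C        -0.006502   -0.01951  -0.006502      0.013
  E            4.688   0.005585      3.243      0.751
  solve Keq expr → x = 0.006502; check Q = 2.1290e+05
Then change container volume by factor 1.5 (V_new/V_old).
Step 2:
                   B          J          M          X
  I            3.126   0.003723      2.162     0.5007
  C       6.1719e-04   0.001852 6.1719e-04  -0.001234
  E            3.126   0.005575      2.163     0.4994
  solve Keq expr → x = -6.1719e-04; check Q = 2.1290e+05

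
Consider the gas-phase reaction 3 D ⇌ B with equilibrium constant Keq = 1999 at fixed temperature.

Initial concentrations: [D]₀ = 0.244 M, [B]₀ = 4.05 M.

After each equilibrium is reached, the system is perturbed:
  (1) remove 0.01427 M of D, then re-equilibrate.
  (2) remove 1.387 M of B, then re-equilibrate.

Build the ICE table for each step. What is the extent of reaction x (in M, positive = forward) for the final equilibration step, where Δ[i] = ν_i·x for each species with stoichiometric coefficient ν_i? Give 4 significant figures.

x = 0.005439 M

Q₀ = 278.8 vs Keq = 1999 ⇒ Q<K, forward
Step 1:
                  D         B
  I           0.244      4.05
  C         -0.1171   0.03902
  E          0.1269     4.089
  solve Keq expr → x = 0.03902; check Q = 1999
Then remove 0.01427 M of D.
Step 2:
                  D         B
  I          0.1127     4.089
  C         0.01422  -0.00474
  E          0.1269     4.084
  solve Keq expr → x = -0.00474; check Q = 1999
Then remove 1.387 M of B.
Step 3:
                  D         B
  I          0.1269     2.697
  C        -0.01632  0.005439
  E          0.1106     2.703
  solve Keq expr → x = 0.005439; check Q = 1999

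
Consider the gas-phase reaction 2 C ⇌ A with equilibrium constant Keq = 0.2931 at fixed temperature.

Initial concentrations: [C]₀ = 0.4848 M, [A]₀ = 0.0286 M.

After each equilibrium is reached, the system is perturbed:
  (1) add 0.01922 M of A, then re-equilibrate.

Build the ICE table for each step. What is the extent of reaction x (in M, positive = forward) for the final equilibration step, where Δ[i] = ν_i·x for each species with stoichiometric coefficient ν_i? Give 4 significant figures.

x = -0.01263 M

Q₀ = 0.1217 vs Keq = 0.2931 ⇒ Q<K, forward
Step 1:
                  C         A
  init       0.4848    0.0286
  Δ         -0.0524    0.0262
  eq         0.4324    0.0548
  solve Keq expr → x = 0.0262; check Q = 0.2931
Then add 0.01922 M of A.
Step 2:
                  C         A
  init       0.4324   0.07402
  Δ         0.02526  -0.01263
  eq         0.4577   0.06139
  solve Keq expr → x = -0.01263; check Q = 0.2931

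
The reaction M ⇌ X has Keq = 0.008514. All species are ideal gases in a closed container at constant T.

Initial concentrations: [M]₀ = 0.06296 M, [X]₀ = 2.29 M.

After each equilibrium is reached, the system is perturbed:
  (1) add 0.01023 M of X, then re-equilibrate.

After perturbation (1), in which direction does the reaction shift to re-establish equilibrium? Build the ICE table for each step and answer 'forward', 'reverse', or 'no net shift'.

Direction: reverse

Q₀ = 36.37 vs Keq = 0.008514 ⇒ Q>K, reverse
Step 1:
                  M         X
  init      0.06296      2.29
  Δ            2.27     -2.27
  eq          2.333   0.01986
  solve Keq expr → x = -2.27; check Q = 0.008514
Then add 0.01023 M of X.
Step 2:
                  M         X
  init        2.333   0.03009
  Δ         0.01014  -0.01014
  eq          2.343   0.01995
  solve Keq expr → x = -0.01014; check Q = 0.008514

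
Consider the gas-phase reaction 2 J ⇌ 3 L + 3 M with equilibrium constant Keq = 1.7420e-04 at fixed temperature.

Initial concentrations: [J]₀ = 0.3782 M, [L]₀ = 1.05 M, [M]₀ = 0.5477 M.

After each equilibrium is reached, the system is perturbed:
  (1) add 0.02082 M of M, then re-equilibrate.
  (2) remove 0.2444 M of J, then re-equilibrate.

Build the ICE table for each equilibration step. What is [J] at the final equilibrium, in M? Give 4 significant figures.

Q₀ = 1.33 vs Keq = 1.7420e-04 ⇒ Q>K, reverse
Step 1:
                  J         L         M
  Initial    0.3782      1.05    0.5477
  Change     0.3147    -0.472    -0.472
  Equil      0.6929     0.578   0.07566
  solve Keq expr → x = -0.1573; check Q = 1.7420e-04
Then add 0.02082 M of M.
Step 2:
                  J         L         M
  Initial    0.6929     0.578   0.09648
  Change    0.01171  -0.01757  -0.01757
  Equil      0.7046    0.5604   0.07891
  solve Keq expr → x = -0.005857; check Q = 1.7420e-04
Then remove 0.2444 M of J.
Step 3:
                  J         L         M
  Initial    0.4602    0.5604   0.07891
  Change    0.01113   -0.0167   -0.0167
  Equil      0.4713    0.5437   0.06221
  solve Keq expr → x = -0.005567; check Q = 1.7420e-04

[J]_eq = 0.4713 M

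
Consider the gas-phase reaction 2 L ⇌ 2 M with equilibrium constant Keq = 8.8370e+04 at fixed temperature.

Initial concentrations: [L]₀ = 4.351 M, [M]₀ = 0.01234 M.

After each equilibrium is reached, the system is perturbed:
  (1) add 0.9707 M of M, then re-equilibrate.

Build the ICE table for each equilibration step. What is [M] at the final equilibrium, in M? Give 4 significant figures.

[M]_eq = 5.316 M

Q₀ = 8.0436e-06 vs Keq = 8.8370e+04 ⇒ Q<K, forward
Step 1:
                  L         M
  init        4.351   0.01234
  Δ          -4.336     4.336
  eq        0.01463     4.349
  solve Keq expr → x = 2.168; check Q = 8.8370e+04
Then add 0.9707 M of M.
Step 2:
                  L         M
  init      0.01463     5.319
  Δ        0.003254 -0.003254
  eq        0.01788     5.316
  solve Keq expr → x = -0.001627; check Q = 8.8370e+04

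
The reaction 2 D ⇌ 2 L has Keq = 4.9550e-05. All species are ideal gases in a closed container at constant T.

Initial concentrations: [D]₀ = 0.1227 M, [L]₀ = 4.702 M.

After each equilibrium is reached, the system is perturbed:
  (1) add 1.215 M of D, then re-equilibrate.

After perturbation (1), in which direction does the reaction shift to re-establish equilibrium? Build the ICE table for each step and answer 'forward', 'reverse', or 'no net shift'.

Q₀ = 1469 vs Keq = 4.9550e-05 ⇒ Q>K, reverse
Step 1:
                    D           L
  Initial      0.1227       4.702
  Change        4.668      -4.668
  Equil         4.791     0.03372
  solve Keq expr → x = -2.334; check Q = 4.9550e-05
Then add 1.215 M of D.
Step 2:
                    D           L
  Initial       6.006     0.03372
  Change    -0.008493    0.008493
  Equil         5.997     0.04222
  solve Keq expr → x = 0.004246; check Q = 4.9550e-05

Direction: forward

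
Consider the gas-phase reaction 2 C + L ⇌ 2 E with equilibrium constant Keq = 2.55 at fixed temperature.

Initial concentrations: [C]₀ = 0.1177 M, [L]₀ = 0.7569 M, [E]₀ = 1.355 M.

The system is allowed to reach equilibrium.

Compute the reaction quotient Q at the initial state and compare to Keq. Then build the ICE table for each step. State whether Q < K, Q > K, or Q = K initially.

Q₀ = 175.1 vs Keq = 2.55 ⇒ Q>K, reverse
Step 1:
                   C          L          E
  Initial     0.1177     0.7569      1.355
  Change      0.4524     0.2262    -0.4524
  Equil       0.5701     0.9831     0.9026
  solve Keq expr → x = -0.2262; check Q = 2.55

Q₀ = 175.1; Q > K (proceeds reverse)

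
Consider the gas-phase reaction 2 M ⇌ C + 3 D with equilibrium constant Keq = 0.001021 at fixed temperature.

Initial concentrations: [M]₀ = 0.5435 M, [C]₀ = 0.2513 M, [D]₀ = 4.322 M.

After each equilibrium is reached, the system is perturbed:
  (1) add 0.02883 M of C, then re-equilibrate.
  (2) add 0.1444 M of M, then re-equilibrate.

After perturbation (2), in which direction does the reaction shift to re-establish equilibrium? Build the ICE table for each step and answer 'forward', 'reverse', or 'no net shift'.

Direction: forward

Q₀ = 68.68 vs Keq = 0.001021 ⇒ Q>K, reverse
Step 1:
                   M          C          D
  I           0.5435     0.2513      4.322
  C           0.5026    -0.2513    -0.7538
  E            1.046 2.4592e-05      3.568
  solve Keq expr → x = -0.2513; check Q = 0.001021
Then add 0.02883 M of C.
Step 2:
                   M          C          D
  I            1.046    0.02885      3.568
  C          0.05765   -0.02883   -0.08648
  E            1.104 2.9468e-05      3.482
  solve Keq expr → x = -0.02883; check Q = 0.001021
Then add 0.1444 M of M.
Step 3:
                   M          C          D
  I            1.248 2.9468e-05      3.482
  C       -1.6427e-05 8.2134e-06 2.4640e-05
  E            1.248 3.7682e-05      3.482
  solve Keq expr → x = 8.2134e-06; check Q = 0.001021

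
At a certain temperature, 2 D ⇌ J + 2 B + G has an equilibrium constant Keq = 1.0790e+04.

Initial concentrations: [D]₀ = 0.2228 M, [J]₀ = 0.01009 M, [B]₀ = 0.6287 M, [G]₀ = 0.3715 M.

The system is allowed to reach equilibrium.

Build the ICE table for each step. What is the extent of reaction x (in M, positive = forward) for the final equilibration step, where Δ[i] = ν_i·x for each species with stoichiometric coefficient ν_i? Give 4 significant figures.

Q₀ = 0.02985 vs Keq = 1.0790e+04 ⇒ Q<K, forward
Step 1:
                  D         J         B         G
  init       0.2228   0.01009    0.6287    0.3715
  Δ         -0.2208    0.1104    0.2208    0.1104
  eq       0.001971    0.1205    0.8495    0.4819
  solve Keq expr → x = 0.1104; check Q = 1.0790e+04

x = 0.1104 M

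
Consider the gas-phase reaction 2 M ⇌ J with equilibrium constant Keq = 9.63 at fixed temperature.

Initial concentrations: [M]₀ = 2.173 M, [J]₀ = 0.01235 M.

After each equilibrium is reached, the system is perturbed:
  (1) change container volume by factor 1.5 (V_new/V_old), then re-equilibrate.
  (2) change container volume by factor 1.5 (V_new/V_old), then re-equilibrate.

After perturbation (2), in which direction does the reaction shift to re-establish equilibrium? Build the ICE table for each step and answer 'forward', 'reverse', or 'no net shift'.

Direction: reverse

Q₀ = 0.002615 vs Keq = 9.63 ⇒ Q<K, forward
Step 1:
                    M           J
  init          2.173     0.01235
  Δ             -1.86      0.9301
  eq           0.3128      0.9424
  solve Keq expr → x = 0.9301; check Q = 9.63
Then change container volume by factor 1.5 (V_new/V_old).
Step 2:
                    M           J
  init         0.2086      0.6283
  Δ           0.04251    -0.02126
  eq           0.2511       0.607
  solve Keq expr → x = -0.02126; check Q = 9.63
Then change container volume by factor 1.5 (V_new/V_old).
Step 3:
                    M           J
  init         0.1674      0.4047
  Δ           0.03335    -0.01667
  eq           0.2007       0.388
  solve Keq expr → x = -0.01667; check Q = 9.63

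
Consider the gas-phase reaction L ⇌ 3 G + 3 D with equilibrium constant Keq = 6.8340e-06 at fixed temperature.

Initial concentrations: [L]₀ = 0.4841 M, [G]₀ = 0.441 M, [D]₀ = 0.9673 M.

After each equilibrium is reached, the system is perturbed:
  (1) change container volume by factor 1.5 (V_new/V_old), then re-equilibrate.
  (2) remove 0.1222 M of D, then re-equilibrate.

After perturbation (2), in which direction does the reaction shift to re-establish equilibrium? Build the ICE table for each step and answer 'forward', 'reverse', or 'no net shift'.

Direction: forward

Q₀ = 0.1603 vs Keq = 6.8340e-06 ⇒ Q>K, reverse
Step 1:
                    L           G           D
  init         0.4841       0.441      0.9673
  Δ            0.1373     -0.4118     -0.4118
  eq           0.6214     0.02915      0.5555
  solve Keq expr → x = -0.1373; check Q = 6.8340e-06
Then change container volume by factor 1.5 (V_new/V_old).
Step 2:
                    L           G           D
  init         0.4143     0.01944      0.3703
  Δ         -0.005643     0.01693     0.01693
  eq           0.4086     0.03637      0.3872
  solve Keq expr → x = 0.005643; check Q = 6.8340e-06
Then remove 0.1222 M of D.
Step 3:
                    L           G           D
  init         0.4086     0.03637       0.265
  Δ         -0.004641     0.01392     0.01392
  eq            0.404     0.05029       0.279
  solve Keq expr → x = 0.004641; check Q = 6.8340e-06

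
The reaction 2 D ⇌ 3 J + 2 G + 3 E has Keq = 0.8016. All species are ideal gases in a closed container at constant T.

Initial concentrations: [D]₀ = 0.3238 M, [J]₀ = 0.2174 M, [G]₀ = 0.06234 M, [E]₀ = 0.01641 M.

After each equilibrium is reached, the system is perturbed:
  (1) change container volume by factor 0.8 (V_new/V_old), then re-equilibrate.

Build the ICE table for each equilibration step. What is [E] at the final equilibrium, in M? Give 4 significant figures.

Q₀ = 1.6830e-09 vs Keq = 0.8016 ⇒ Q<K, forward
Step 1:
                    D           J           G           E
  init         0.3238      0.2174     0.06234     0.01641
  Δ           -0.2725      0.4087      0.2725      0.4087
  eq          0.05134      0.6261      0.3348      0.4251
  solve Keq expr → x = 0.1362; check Q = 0.8016
Then change container volume by factor 0.8 (V_new/V_old).
Step 2:
                    D           J           G           E
  init        0.06418      0.7826      0.4185      0.5314
  Δ           0.02952    -0.04428    -0.02952    -0.04428
  eq           0.0937      0.7383       0.389      0.4871
  solve Keq expr → x = -0.01476; check Q = 0.8016

[E]_eq = 0.4871 M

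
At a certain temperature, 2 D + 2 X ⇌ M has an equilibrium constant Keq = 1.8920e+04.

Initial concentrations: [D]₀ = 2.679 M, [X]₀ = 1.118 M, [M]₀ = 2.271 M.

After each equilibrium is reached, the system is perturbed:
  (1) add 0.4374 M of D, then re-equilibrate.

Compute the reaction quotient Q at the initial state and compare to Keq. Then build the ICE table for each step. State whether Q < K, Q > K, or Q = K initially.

Q₀ = 0.2532 vs Keq = 1.8920e+04 ⇒ Q<K, forward
Step 1:
                    D           X           M
  init          2.679       1.118       2.271
  Δ             -1.11       -1.11      0.5551
  eq            1.569    0.007791       2.826
  solve Keq expr → x = 0.5551; check Q = 1.8920e+04
Then add 0.4374 M of D.
Step 2:
                    D           X           M
  init          2.006    0.007791       2.826
  Δ         -0.001692   -0.001692  8.4624e-04
  eq            2.004    0.006098       2.827
  solve Keq expr → x = 8.4624e-04; check Q = 1.8920e+04

Q₀ = 0.2532; Q < K (proceeds forward)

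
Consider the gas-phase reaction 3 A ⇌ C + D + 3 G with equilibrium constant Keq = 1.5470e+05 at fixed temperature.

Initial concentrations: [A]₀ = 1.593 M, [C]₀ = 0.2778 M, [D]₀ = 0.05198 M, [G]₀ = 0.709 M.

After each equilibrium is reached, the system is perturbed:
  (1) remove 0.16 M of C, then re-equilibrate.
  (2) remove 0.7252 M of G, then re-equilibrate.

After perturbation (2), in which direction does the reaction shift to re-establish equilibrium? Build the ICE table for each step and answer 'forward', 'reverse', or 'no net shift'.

Direction: forward

Q₀ = 0.001273 vs Keq = 1.5470e+05 ⇒ Q<K, forward
Step 1:
                    A           C           D           G
  init          1.593      0.2778     0.05198       0.709
  Δ             -1.56      0.5201      0.5201        1.56
  eq          0.03255      0.7979      0.5721       2.269
  solve Keq expr → x = 0.5201; check Q = 1.5470e+05
Then remove 0.16 M of C.
Step 2:
                    A           C           D           G
  init        0.03255      0.6379      0.5721       2.269
  Δ         -0.002284  7.6135e-04  7.6135e-04    0.002284
  eq          0.03027      0.6387      0.5729       2.272
  solve Keq expr → x = 7.6135e-04; check Q = 1.5470e+05
Then remove 0.7252 M of G.
Step 3:
                    A           C           D           G
  init        0.03027      0.6387      0.5729       1.547
  Δ         -0.009464    0.003155    0.003155    0.009464
  eq           0.0208      0.6419       0.576       1.556
  solve Keq expr → x = 0.003155; check Q = 1.5470e+05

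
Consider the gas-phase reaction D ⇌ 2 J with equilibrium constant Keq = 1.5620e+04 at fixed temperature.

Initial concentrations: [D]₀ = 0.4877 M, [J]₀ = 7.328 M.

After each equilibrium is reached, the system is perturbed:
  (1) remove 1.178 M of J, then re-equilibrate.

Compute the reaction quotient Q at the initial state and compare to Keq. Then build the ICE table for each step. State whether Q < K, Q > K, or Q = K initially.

Q₀ = 110.1 vs Keq = 1.5620e+04 ⇒ Q<K, forward
Step 1:
                  D         J
  I          0.4877     7.328
  C         -0.4833    0.9666
  E        0.004405     8.295
  solve Keq expr → x = 0.4833; check Q = 1.5620e+04
Then remove 1.178 M of J.
Step 2:
                  D         J
  I        0.004405     7.117
  C        -0.00116   0.00232
  E        0.003244     7.119
  solve Keq expr → x = 0.00116; check Q = 1.5620e+04

Q₀ = 110.1; Q < K (proceeds forward)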